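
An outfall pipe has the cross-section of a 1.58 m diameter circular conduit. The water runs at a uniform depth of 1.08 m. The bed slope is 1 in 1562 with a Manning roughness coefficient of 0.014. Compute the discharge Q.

For a circular section of diameter D = 1.58 m at depth y = 1.08 m, the central angle is θ = 2 arccos(1 − 2y/D) = 3.893 rad. Then A = (D²/8)(θ − sin θ) = 1.428 m² and P = Dθ/2 = 3.076 m.
Hydraulic radius R = A/P = 1.428/3.076 = 0.4643 m.
Manning's equation: Q = (1/n) A R^(2/3) S^(1/2) = (1/0.014) × 1.428 × 0.4643^(2/3) × 0.0006402^(1/2) = 1.55 m³/s.

Q = 1.55 m³/s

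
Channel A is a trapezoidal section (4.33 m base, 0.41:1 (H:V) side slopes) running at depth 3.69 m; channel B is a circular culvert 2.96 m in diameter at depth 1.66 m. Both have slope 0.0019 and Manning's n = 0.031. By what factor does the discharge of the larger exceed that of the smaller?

9.21

Channel A: With bottom width b = 4.33 m and side slope z = 0.41: A = (b + zy)y = (4.33 + 0.41×3.69)×3.69 = 21.56 m²; P = b + 2y√(1+z²) = 4.33 + 2×3.69×1.081 = 12.31 m. Hydraulic radius R = A/P = 21.56/12.31 = 1.752 m. Q_A = (1/0.031)·21.56·1.752^(2/3)·√0.0019 = 44.06 m³/s.
Channel B: For a circular section of diameter D = 2.96 m at depth y = 1.66 m, the central angle is θ = 2 arccos(1 − 2y/D) = 3.385 rad. Then A = (D²/8)(θ − sin θ) = 3.972 m² and P = Dθ/2 = 5.01 m. Hydraulic radius R = A/P = 3.972/5.01 = 0.7928 m. Q_B = (1/0.031)·3.972·0.7928^(2/3)·√0.0019 = 4.784 m³/s.
The larger discharge is 44.06 m³/s and the smaller is 4.784 m³/s; the ratio is 9.21.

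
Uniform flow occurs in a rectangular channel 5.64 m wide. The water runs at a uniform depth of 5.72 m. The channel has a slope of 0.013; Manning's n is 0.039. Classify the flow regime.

subcritical

Flow area A = b·y = 5.64 × 5.72 = 32.26 m². Wetted perimeter P = b + 2y = 5.64 + 2×5.72 = 17.08 m.
Hydraulic radius R = A/P = 32.26/17.08 = 1.889 m.
V = (1/n) R^(2/3) √S = (1/0.039) × 1.889^(2/3) × √0.013 = 4.467 m/s. Hydraulic depth D_h = A/T = 32.26/5.64 = 5.72 m.
Froude number Fr = V/√(g·D_h) = 4.467/√(9.81×5.72) = 0.596, which is less than 1, so the flow is subcritical.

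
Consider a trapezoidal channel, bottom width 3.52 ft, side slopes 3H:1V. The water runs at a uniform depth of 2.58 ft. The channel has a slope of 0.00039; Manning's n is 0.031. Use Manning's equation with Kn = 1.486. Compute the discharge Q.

With bottom width b = 3.52 ft and side slope z = 3: A = (b + zy)y = (3.52 + 3×2.58)×2.58 = 29.05 ft²; P = b + 2y√(1+z²) = 3.52 + 2×2.58×3.162 = 19.84 ft.
Hydraulic radius R = A/P = 29.05/19.84 = 1.464 ft.
Manning's equation: Q = (1.486/n) A R^(2/3) S^(1/2) = (1.486/0.031) × 29.05 × 1.464^(2/3) × 0.00039^(1/2) = 35.5 ft³/s.

Q = 35.5 ft³/s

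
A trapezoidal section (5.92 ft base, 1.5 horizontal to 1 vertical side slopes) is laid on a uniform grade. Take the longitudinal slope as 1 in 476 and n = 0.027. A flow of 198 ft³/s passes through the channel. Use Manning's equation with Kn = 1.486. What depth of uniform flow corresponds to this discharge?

Manning's equation rearranged: A R^(2/3) = nQ / (1.486·√S) = 0.027 × 198 / (1.486 × √0.002101) = 78.49.
Trying y = 4.46 ft: A R^(2/3) = 105.1 — too large.
Trying y = 2.71 ft: A R^(2/3) = 38.91 — too small.
Trying y = 3.87 ft: A R^(2/3) = 78.68 — matches.

y_n = 3.87 ft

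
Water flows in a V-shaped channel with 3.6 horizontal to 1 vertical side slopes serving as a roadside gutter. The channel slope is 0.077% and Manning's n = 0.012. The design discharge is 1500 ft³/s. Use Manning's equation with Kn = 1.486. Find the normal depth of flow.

Manning's equation rearranged: A R^(2/3) = nQ / (1.486·√S) = 0.012 × 1500 / (1.486 × √0.00077) = 436.5.
Trying y = 5.57 ft: A R^(2/3) = 215.7 — short.
Trying y = 8.46 ft: A R^(2/3) = 657.4 — over.
Trying y = 7.26 ft: A R^(2/3) = 437.2 — matches.

y_n = 7.26 ft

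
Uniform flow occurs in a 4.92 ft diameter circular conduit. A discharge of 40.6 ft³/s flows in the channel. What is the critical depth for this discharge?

y_c = 1.79 ft

At critical depth, Q² T / (g A³) = 1, i.e. A³/T = Q²/g = 40.6²/32.2 = 51.19.
Trying y = 1.95 ft: A³/T = 71.71 — too large.
Trying y = 1.56 ft: A³/T = 30.33 — too small.
Trying y = 1.79 ft: A³/T = 51.59 — ≈ 51.19.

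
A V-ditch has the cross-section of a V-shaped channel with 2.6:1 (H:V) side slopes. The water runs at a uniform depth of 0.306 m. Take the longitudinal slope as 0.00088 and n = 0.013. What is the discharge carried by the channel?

For a triangular section with side slope z = 2.6: A = zy² = 2.6×0.306² = 0.2435 m²; P = 2y√(1+z²) = 2×0.306×2.786 = 1.705 m.
Hydraulic radius R = A/P = 0.2435/1.705 = 0.1428 m.
Manning's equation: Q = (1/n) A R^(2/3) S^(1/2) = (1/0.013) × 0.2435 × 0.1428^(2/3) × 0.00088^(1/2) = 0.152 m³/s.

Q = 0.152 m³/s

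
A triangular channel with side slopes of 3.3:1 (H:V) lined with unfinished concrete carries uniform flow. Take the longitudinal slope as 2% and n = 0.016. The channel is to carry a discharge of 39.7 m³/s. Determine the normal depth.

y_n = 1.35 m

Manning's equation rearranged: A R^(2/3) = nQ / (1·√S) = 0.016 × 39.7 / (√0.02) = 4.492.
Trying y = 1.58 m: A R^(2/3) = 6.837 — high.
Trying y = 1.15 m: A R^(2/3) = 2.931 — low.
Trying y = 1.35 m: A R^(2/3) = 4.494 — matches.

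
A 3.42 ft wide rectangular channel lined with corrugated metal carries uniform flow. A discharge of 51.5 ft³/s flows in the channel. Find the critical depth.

y_c = 1.92 ft

For a rectangular channel, critical depth y_c = (q²/g)^(1/3) where q = Q/b = 51.5/3.42 = 15.06 ft²/s.
So y_c = (15.06²/32.2)^(1/3) = 1.92 ft.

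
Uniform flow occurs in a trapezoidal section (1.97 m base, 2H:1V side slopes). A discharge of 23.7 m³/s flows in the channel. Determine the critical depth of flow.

At critical depth, Q² T / (g A³) = 1, i.e. A³/T = Q²/g = 23.7²/9.81 = 57.26.
Trying y = 1.3 m: A³/T = 29.25 — short.
Trying y = 1.71 m: A³/T = 88.87 — over.
Trying y = 1.54 m: A³/T = 57.86 — ≈ 57.26.

y_c = 1.54 m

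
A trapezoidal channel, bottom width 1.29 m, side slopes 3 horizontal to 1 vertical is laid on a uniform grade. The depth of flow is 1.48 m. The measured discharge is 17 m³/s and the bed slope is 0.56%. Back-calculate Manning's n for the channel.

With bottom width b = 1.29 m and side slope z = 3: A = (b + zy)y = (1.29 + 3×1.48)×1.48 = 8.48 m²; P = b + 2y√(1+z²) = 1.29 + 2×1.48×3.162 = 10.65 m.
Hydraulic radius R = A/P = 8.48/10.65 = 0.7963 m.
Rearranging Manning's equation: n = (1/Q) A R^(2/3) S^(1/2) = (1/17) × 8.48 × 0.7963^(2/3) × √0.0056 = 0.0321.

n = 0.0321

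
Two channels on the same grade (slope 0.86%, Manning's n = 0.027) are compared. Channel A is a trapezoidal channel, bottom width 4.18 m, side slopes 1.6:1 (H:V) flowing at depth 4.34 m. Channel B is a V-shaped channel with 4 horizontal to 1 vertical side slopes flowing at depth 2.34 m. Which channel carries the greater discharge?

channel A

Channel A: With bottom width b = 4.18 m and side slope z = 1.6: A = (b + zy)y = (4.18 + 1.6×4.34)×4.34 = 48.28 m²; P = b + 2y√(1+z²) = 4.18 + 2×4.34×1.887 = 20.56 m. Hydraulic radius R = A/P = 48.28/20.56 = 2.348 m. Q_A = (1/0.027)·48.28·2.348^(2/3)·√0.0086 = 293 m³/s.
Channel B: For a triangular section with side slope z = 4: A = zy² = 4×2.34² = 21.9 m²; P = 2y√(1+z²) = 2×2.34×4.123 = 19.3 m. Hydraulic radius R = A/P = 21.9/19.3 = 1.135 m. Q_B = (1/0.027)·21.9·1.135^(2/3)·√0.0086 = 81.86 m³/s.
Q_A = 293 m³/s vs Q_B = 81.86 m³/s, so channel A carries more.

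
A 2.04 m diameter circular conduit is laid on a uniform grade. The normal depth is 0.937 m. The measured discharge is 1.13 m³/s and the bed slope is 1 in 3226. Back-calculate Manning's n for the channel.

n = 0.014

For a circular section of diameter D = 2.04 m at depth y = 0.937 m, the central angle is θ = 2 arccos(1 − 2y/D) = 2.979 rad. Then A = (D²/8)(θ − sin θ) = 1.465 m² and P = Dθ/2 = 3.038 m.
Hydraulic radius R = A/P = 1.465/3.038 = 0.4822 m.
Rearranging Manning's equation: n = (1/Q) A R^(2/3) S^(1/2) = (1/1.13) × 1.465 × 0.4822^(2/3) × √0.00031 = 0.014.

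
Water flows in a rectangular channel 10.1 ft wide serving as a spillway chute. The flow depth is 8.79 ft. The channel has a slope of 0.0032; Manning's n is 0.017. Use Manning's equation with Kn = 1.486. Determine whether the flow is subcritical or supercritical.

subcritical

Flow area A = b·y = 10.1 × 8.79 = 88.78 ft². Wetted perimeter P = b + 2y = 10.1 + 2×8.79 = 27.68 ft.
Hydraulic radius R = A/P = 88.78/27.68 = 3.207 ft.
V = (1.486/n) R^(2/3) √S = (1.486/0.017) × 3.207^(2/3) × √0.0032 = 10.75 ft/s. Hydraulic depth D_h = A/T = 88.78/10.1 = 8.79 ft.
Froude number Fr = V/√(g·D_h) = 10.75/√(32.2×8.79) = 0.639, which is less than 1, so the flow is subcritical.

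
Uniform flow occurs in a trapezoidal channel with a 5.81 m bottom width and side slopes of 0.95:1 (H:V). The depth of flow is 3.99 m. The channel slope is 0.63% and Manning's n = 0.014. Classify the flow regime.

With bottom width b = 5.81 m and side slope z = 0.95: A = (b + zy)y = (5.81 + 0.95×3.99)×3.99 = 38.31 m²; P = b + 2y√(1+z²) = 5.81 + 2×3.99×1.379 = 16.82 m.
Hydraulic radius R = A/P = 38.31/16.82 = 2.278 m.
V = (1/n) R^(2/3) √S = (1/0.014) × 2.278^(2/3) × √0.0063 = 9.815 m/s. Hydraulic depth D_h = A/T = 38.31/13.39 = 2.861 m.
Froude number Fr = V/√(g·D_h) = 9.815/√(9.81×2.861) = 1.85, which is greater than 1, so the flow is supercritical.

supercritical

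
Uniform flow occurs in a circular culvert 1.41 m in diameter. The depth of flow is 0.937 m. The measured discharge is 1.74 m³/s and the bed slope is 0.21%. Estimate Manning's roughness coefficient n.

For a circular section of diameter D = 1.41 m at depth y = 0.937 m, the central angle is θ = 2 arccos(1 − 2y/D) = 3.812 rad. Then A = (D²/8)(θ − sin θ) = 1.102 m² and P = Dθ/2 = 2.688 m.
Hydraulic radius R = A/P = 1.102/2.688 = 0.41 m.
Rearranging Manning's equation: n = (1/Q) A R^(2/3) S^(1/2) = (1/1.74) × 1.102 × 0.41^(2/3) × √0.0021 = 0.016.

n = 0.016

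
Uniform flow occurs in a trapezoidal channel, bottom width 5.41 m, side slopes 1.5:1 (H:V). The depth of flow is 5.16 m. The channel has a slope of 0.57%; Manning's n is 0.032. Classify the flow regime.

With bottom width b = 5.41 m and side slope z = 1.5: A = (b + zy)y = (5.41 + 1.5×5.16)×5.16 = 67.85 m²; P = b + 2y√(1+z²) = 5.41 + 2×5.16×1.803 = 24.01 m.
Hydraulic radius R = A/P = 67.85/24.01 = 2.826 m.
V = (1/n) R^(2/3) √S = (1/0.032) × 2.826^(2/3) × √0.0057 = 4.715 m/s. Hydraulic depth D_h = A/T = 67.85/20.89 = 3.248 m.
Froude number Fr = V/√(g·D_h) = 4.715/√(9.81×3.248) = 0.835, which is less than 1, so the flow is subcritical.

subcritical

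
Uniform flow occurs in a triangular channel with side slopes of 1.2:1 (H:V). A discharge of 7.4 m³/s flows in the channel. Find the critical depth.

At critical depth, Q² T / (g A³) = 1, i.e. A³/T = Q²/g = 7.4²/9.81 = 5.582.
Trying y = 1.11 m: A³/T = 1.213 — short.
Trying y = 1.74 m: A³/T = 11.48 — over.
Trying y = 1.51 m: A³/T = 5.652 — close enough.

y_c = 1.51 m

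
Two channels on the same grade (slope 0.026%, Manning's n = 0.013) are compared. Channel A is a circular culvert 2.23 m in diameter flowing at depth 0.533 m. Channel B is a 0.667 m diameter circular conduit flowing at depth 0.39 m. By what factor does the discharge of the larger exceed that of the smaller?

Channel A: For a circular section of diameter D = 2.23 m at depth y = 0.533 m, the central angle is θ = 2 arccos(1 − 2y/D) = 2.043 rad. Then A = (D²/8)(θ − sin θ) = 0.7166 m² and P = Dθ/2 = 2.278 m. Hydraulic radius R = A/P = 0.7166/2.278 = 0.3145 m. Q_A = (1/0.013)·0.7166·0.3145^(2/3)·√0.00026 = 0.4111 m³/s.
Channel B: For a circular section of diameter D = 0.667 m at depth y = 0.39 m, the central angle is θ = 2 arccos(1 − 2y/D) = 3.482 rad. Then A = (D²/8)(θ − sin θ) = 0.2122 m² and P = Dθ/2 = 1.161 m. Hydraulic radius R = A/P = 0.2122/1.161 = 0.1827 m. Q_B = (1/0.013)·0.2122·0.1827^(2/3)·√0.00026 = 0.08476 m³/s.
The larger discharge is 0.4111 m³/s and the smaller is 0.08476 m³/s; the ratio is 4.85.

4.85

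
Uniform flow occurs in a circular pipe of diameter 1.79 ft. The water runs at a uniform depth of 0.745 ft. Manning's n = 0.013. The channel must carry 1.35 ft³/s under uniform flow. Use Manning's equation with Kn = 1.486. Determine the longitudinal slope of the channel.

For a circular section of diameter D = 1.79 ft at depth y = 0.745 ft, the central angle is θ = 2 arccos(1 − 2y/D) = 2.805 rad. Then A = (D²/8)(θ − sin θ) = 0.991 ft² and P = Dθ/2 = 2.51 ft.
Hydraulic radius R = A/P = 0.991/2.51 = 0.3948 ft.
From Manning's equation, S = [nQ / (1.486 A R^(2/3))]² = [0.013 × 1.35 / (1.486 × 0.991 × 0.3948^(2/3))]² = 0.00049.

S = 0.00049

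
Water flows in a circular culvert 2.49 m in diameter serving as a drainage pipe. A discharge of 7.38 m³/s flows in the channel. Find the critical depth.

y_c = 1.23 m

At critical depth, Q² T / (g A³) = 1, i.e. A³/T = Q²/g = 7.38²/9.81 = 5.552.
Trying y = 0.916 m: A³/T = 1.787 — low.
Trying y = 1.44 m: A³/T = 10.11 — high.
Trying y = 1.23 m: A³/T = 5.534 — ≈ 5.552.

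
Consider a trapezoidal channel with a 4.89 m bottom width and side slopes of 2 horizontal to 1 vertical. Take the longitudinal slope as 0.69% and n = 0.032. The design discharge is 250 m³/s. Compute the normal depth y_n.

Manning's equation rearranged: A R^(2/3) = nQ / (1·√S) = 0.032 × 250 / (√0.0069) = 96.31.
At y = 4.57 m: A R^(2/3) = 119.1 — too large.
At y = 3.07 m: A R^(2/3) = 50.45 — too small.
At y = 4.15 m: A R^(2/3) = 96.32 — ≈ 96.31.

y_n = 4.15 m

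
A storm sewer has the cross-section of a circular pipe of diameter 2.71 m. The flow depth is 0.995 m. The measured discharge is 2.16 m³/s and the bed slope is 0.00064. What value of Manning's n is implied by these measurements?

n = 0.015

For a circular section of diameter D = 2.71 m at depth y = 0.995 m, the central angle is θ = 2 arccos(1 − 2y/D) = 2.604 rad. Then A = (D²/8)(θ − sin θ) = 1.92 m² and P = Dθ/2 = 3.528 m.
Hydraulic radius R = A/P = 1.92/3.528 = 0.5442 m.
Rearranging Manning's equation: n = (1/Q) A R^(2/3) S^(1/2) = (1/2.16) × 1.92 × 0.5442^(2/3) × √0.00064 = 0.015.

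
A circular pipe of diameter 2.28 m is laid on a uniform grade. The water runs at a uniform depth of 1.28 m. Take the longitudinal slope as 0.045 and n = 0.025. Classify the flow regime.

For a circular section of diameter D = 2.28 m at depth y = 1.28 m, the central angle is θ = 2 arccos(1 − 2y/D) = 3.388 rad. Then A = (D²/8)(θ − sin θ) = 2.36 m² and P = Dθ/2 = 3.862 m.
Hydraulic radius R = A/P = 2.36/3.862 = 0.611 m.
V = (1/n) R^(2/3) √S = (1/0.025) × 0.611^(2/3) × √0.045 = 6.11 m/s. Hydraulic depth D_h = A/T = 2.36/2.263 = 1.043 m.
Froude number Fr = V/√(g·D_h) = 6.11/√(9.81×1.043) = 1.91, which is greater than 1, so the flow is supercritical.

supercritical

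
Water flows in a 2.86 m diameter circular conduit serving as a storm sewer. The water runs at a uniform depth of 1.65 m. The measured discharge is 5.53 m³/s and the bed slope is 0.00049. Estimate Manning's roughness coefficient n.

n = 0.013

For a circular section of diameter D = 2.86 m at depth y = 1.65 m, the central angle is θ = 2 arccos(1 − 2y/D) = 3.451 rad. Then A = (D²/8)(θ − sin θ) = 3.839 m² and P = Dθ/2 = 4.934 m.
Hydraulic radius R = A/P = 3.839/4.934 = 0.778 m.
Rearranging Manning's equation: n = (1/Q) A R^(2/3) S^(1/2) = (1/5.53) × 3.839 × 0.778^(2/3) × √0.00049 = 0.013.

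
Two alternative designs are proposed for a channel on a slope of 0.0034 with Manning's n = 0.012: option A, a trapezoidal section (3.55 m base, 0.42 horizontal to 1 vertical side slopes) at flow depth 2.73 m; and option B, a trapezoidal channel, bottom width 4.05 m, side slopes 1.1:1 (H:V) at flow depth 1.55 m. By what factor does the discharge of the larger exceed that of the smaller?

Channel A: With bottom width b = 3.55 m and side slope z = 0.42: A = (b + zy)y = (3.55 + 0.42×2.73)×2.73 = 12.82 m²; P = b + 2y√(1+z²) = 3.55 + 2×2.73×1.085 = 9.472 m. Hydraulic radius R = A/P = 12.82/9.472 = 1.354 m. Q_A = (1/0.012)·12.82·1.354^(2/3)·√0.0034 = 76.24 m³/s.
Channel B: With bottom width b = 4.05 m and side slope z = 1.1: A = (b + zy)y = (4.05 + 1.1×1.55)×1.55 = 8.92 m²; P = b + 2y√(1+z²) = 4.05 + 2×1.55×1.487 = 8.658 m. Hydraulic radius R = A/P = 8.92/8.658 = 1.03 m. Q_B = (1/0.012)·8.92·1.03^(2/3)·√0.0034 = 44.21 m³/s.
The larger discharge is 76.24 m³/s and the smaller is 44.21 m³/s; the ratio is 1.72.

1.72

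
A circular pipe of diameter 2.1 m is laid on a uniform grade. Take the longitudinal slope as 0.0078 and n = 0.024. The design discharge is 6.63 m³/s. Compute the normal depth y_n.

y_n = 1.42 m

Manning's equation rearranged: A R^(2/3) = nQ / (1·√S) = 0.024 × 6.63 / (√0.0078) = 1.802.
Try y = 1.04 m: A R^(2/3) = 1.109 — low.
Try y = 1.74 m: A R^(2/3) = 2.276 — high.
Try y = 1.42 m: A R^(2/3) = 1.802 — ≈ 1.802.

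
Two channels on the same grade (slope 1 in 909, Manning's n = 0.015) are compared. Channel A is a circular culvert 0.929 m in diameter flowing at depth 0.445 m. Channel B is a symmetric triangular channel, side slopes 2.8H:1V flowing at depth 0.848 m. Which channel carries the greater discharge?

channel B

Channel A: For a circular section of diameter D = 0.929 m at depth y = 0.445 m, the central angle is θ = 2 arccos(1 − 2y/D) = 3.058 rad. Then A = (D²/8)(θ − sin θ) = 0.3208 m² and P = Dθ/2 = 1.42 m. Hydraulic radius R = A/P = 0.3208/1.42 = 0.2259 m. Q_A = (1/0.015)·0.3208·0.2259^(2/3)·√0.0011 = 0.2631 m³/s.
Channel B: For a triangular section with side slope z = 2.8: A = zy² = 2.8×0.848² = 2.013 m²; P = 2y√(1+z²) = 2×0.848×2.973 = 5.043 m. Hydraulic radius R = A/P = 2.013/5.043 = 0.3993 m. Q_B = (1/0.015)·2.013·0.3993^(2/3)·√0.0011 = 2.414 m³/s.
Q_A = 0.2631 m³/s vs Q_B = 2.414 m³/s, so channel B carries more.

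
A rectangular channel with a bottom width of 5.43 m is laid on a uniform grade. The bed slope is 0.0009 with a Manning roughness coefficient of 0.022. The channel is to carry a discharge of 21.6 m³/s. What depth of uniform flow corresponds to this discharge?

y_n = 2.46 m

Manning's equation rearranged: A R^(2/3) = nQ / (1·√S) = 0.022 × 21.6 / (√0.0009) = 15.84.
Try y = 2.19 m: A R^(2/3) = 13.52 — short.
Try y = 2.46 m: A R^(2/3) = 15.83 — matches.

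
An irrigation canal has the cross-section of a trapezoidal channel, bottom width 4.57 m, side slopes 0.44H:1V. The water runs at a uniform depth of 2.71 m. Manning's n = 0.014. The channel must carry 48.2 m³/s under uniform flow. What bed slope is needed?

S = 0.0011

With bottom width b = 4.57 m and side slope z = 0.44: A = (b + zy)y = (4.57 + 0.44×2.71)×2.71 = 15.62 m²; P = b + 2y√(1+z²) = 4.57 + 2×2.71×1.093 = 10.49 m.
Hydraulic radius R = A/P = 15.62/10.49 = 1.488 m.
From Manning's equation, S = [nQ / (1 A R^(2/3))]² = [0.014 × 48.2 / (1 × 15.62 × 1.488^(2/3))]² = 0.0011.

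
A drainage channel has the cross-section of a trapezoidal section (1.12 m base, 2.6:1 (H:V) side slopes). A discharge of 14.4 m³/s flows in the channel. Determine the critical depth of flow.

y_c = 1.25 m

At critical depth, Q² T / (g A³) = 1, i.e. A³/T = Q²/g = 14.4²/9.81 = 21.14.
At y = 1.55 m: A³/T = 55.41 — over.
At y = 1.09 m: A³/T = 11.79 — short.
At y = 1.25 m: A³/T = 21.39 — close enough.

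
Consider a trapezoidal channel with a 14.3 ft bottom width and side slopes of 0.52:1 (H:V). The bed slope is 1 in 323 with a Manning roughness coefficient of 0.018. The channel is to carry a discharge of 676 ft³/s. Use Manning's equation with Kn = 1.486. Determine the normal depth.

y_n = 4.31 ft

Manning's equation rearranged: A R^(2/3) = nQ / (1.486·√S) = 0.018 × 676 / (1.486 × √0.003096) = 147.2.
Trying y = 4.97 ft: A R^(2/3) = 185.6 — over.
Trying y = 3.39 ft: A R^(2/3) = 99.81 — short.
Trying y = 4.31 ft: A R^(2/3) = 147.3 — ≈ 147.2.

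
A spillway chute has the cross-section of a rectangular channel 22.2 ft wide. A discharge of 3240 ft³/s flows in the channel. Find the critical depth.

y_c = 8.71 ft

For a rectangular channel, critical depth y_c = (q²/g)^(1/3) where q = Q/b = 3240/22.2 = 145.9 ft²/s.
So y_c = (145.9²/32.2)^(1/3) = 8.71 ft.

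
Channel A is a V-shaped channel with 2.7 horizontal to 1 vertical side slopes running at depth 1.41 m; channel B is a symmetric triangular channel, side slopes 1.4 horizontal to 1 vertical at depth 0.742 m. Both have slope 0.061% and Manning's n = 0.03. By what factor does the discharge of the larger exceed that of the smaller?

11.7

Channel A: For a triangular section with side slope z = 2.7: A = zy² = 2.7×1.41² = 5.368 m²; P = 2y√(1+z²) = 2×1.41×2.879 = 8.119 m. Hydraulic radius R = A/P = 5.368/8.119 = 0.6611 m. Q_A = (1/0.03)·5.368·0.6611^(2/3)·√0.00061 = 3.354 m³/s.
Channel B: For a triangular section with side slope z = 1.4: A = zy² = 1.4×0.742² = 0.7708 m²; P = 2y√(1+z²) = 2×0.742×1.72 = 2.553 m. Hydraulic radius R = A/P = 0.7708/2.553 = 0.3019 m. Q_B = (1/0.03)·0.7708·0.3019^(2/3)·√0.00061 = 0.2856 m³/s.
The larger discharge is 3.354 m³/s and the smaller is 0.2856 m³/s; the ratio is 11.7.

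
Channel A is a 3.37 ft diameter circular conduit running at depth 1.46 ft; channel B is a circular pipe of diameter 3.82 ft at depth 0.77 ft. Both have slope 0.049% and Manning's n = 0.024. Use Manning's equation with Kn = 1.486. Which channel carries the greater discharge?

Channel A: For a circular section of diameter D = 3.37 ft at depth y = 1.46 ft, the central angle is θ = 2 arccos(1 − 2y/D) = 2.874 rad. Then A = (D²/8)(θ − sin θ) = 3.704 ft² and P = Dθ/2 = 4.842 ft. Hydraulic radius R = A/P = 3.704/4.842 = 0.7649 ft. Q_A = (1.486/0.024)·3.704·0.7649^(2/3)·√0.00049 = 4.246 ft³/s.
Channel B: For a circular section of diameter D = 3.82 ft at depth y = 0.77 ft, the central angle is θ = 2 arccos(1 − 2y/D) = 1.862 rad. Then A = (D²/8)(θ − sin θ) = 1.65 ft² and P = Dθ/2 = 3.557 ft. Hydraulic radius R = A/P = 1.65/3.557 = 0.4639 ft. Q_B = (1.486/0.024)·1.65·0.4639^(2/3)·√0.00049 = 1.355 ft³/s.
Q_A = 4.246 ft³/s vs Q_B = 1.355 ft³/s, so channel A carries more.

channel A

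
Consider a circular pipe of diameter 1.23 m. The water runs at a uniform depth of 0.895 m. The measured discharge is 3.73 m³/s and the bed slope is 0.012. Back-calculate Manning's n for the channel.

For a circular section of diameter D = 1.23 m at depth y = 0.895 m, the central angle is θ = 2 arccos(1 − 2y/D) = 4.087 rad. Then A = (D²/8)(θ − sin θ) = 0.9262 m² and P = Dθ/2 = 2.513 m.
Hydraulic radius R = A/P = 0.9262/2.513 = 0.3685 m.
Rearranging Manning's equation: n = (1/Q) A R^(2/3) S^(1/2) = (1/3.73) × 0.9262 × 0.3685^(2/3) × √0.012 = 0.014.

n = 0.014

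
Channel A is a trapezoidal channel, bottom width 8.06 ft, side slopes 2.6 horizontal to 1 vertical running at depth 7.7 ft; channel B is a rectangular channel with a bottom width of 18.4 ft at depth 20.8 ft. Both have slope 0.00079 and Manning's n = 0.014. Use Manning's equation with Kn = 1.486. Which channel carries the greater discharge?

channel B

Channel A: With bottom width b = 8.06 ft and side slope z = 2.6: A = (b + zy)y = (8.06 + 2.6×7.7)×7.7 = 216.2 ft²; P = b + 2y√(1+z²) = 8.06 + 2×7.7×2.786 = 50.96 ft. Hydraulic radius R = A/P = 216.2/50.96 = 4.243 ft. Q_A = (1.486/0.014)·216.2·4.243^(2/3)·√0.00079 = 1691 ft³/s.
Channel B: Flow area A = b·y = 18.4 × 20.8 = 382.7 ft². Wetted perimeter P = b + 2y = 18.4 + 2×20.8 = 60 ft. Hydraulic radius R = A/P = 382.7/60 = 6.379 ft. Q_B = (1.486/0.014)·382.7·6.379^(2/3)·√0.00079 = 3927 ft³/s.
Q_A = 1691 ft³/s vs Q_B = 3927 ft³/s, so channel B carries more.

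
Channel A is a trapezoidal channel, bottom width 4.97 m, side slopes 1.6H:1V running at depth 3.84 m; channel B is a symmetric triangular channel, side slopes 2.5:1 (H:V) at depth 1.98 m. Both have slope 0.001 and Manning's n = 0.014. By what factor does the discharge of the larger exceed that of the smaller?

7.77

Channel A: With bottom width b = 4.97 m and side slope z = 1.6: A = (b + zy)y = (4.97 + 1.6×3.84)×3.84 = 42.68 m²; P = b + 2y√(1+z²) = 4.97 + 2×3.84×1.887 = 19.46 m. Hydraulic radius R = A/P = 42.68/19.46 = 2.193 m. Q_A = (1/0.014)·42.68·2.193^(2/3)·√0.001 = 162.7 m³/s.
Channel B: For a triangular section with side slope z = 2.5: A = zy² = 2.5×1.98² = 9.801 m²; P = 2y√(1+z²) = 2×1.98×2.693 = 10.66 m. Hydraulic radius R = A/P = 9.801/10.66 = 0.9192 m. Q_B = (1/0.014)·9.801·0.9192^(2/3)·√0.001 = 20.93 m³/s.
The larger discharge is 162.7 m³/s and the smaller is 20.93 m³/s; the ratio is 7.77.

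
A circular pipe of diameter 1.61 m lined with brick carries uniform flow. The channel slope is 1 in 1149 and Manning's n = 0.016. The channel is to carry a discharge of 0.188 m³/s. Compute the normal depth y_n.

Manning's equation rearranged: A R^(2/3) = nQ / (1·√S) = 0.016 × 0.188 / (√0.0008703) = 0.102.
At y = 0.416 m: A R^(2/3) = 0.1623 — too large.
At y = 0.256 m: A R^(2/3) = 0.06084 — too small.
At y = 0.33 m: A R^(2/3) = 0.1021 — ≈ 0.102.

y_n = 0.33 m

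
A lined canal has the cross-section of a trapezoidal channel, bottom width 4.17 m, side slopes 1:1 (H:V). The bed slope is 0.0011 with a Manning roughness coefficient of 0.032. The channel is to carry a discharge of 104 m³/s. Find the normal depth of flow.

Manning's equation rearranged: A R^(2/3) = nQ / (1·√S) = 0.032 × 104 / (√0.0011) = 100.3.
At y = 6.33 m: A R^(2/3) = 138.6 — over.
At y = 4.82 m: A R^(2/3) = 78.41 — short.
At y = 5.43 m: A R^(2/3) = 100.3 — matches.

y_n = 5.43 m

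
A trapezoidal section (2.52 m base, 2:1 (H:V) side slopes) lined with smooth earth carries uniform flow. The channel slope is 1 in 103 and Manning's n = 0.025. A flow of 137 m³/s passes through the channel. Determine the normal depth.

y_n = 2.99 m

Manning's equation rearranged: A R^(2/3) = nQ / (1·√S) = 0.025 × 137 / (√0.009709) = 34.76.
Trying y = 2.11 m: A R^(2/3) = 15.97 — low.
Trying y = 2.99 m: A R^(2/3) = 34.76 — ≈ 34.76.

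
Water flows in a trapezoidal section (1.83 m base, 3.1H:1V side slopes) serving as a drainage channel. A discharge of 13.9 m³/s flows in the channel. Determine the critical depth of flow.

At critical depth, Q² T / (g A³) = 1, i.e. A³/T = Q²/g = 13.9²/9.81 = 19.7.
Try y = 0.804 m: A³/T = 6.159 — short.
Try y = 1.23 m: A³/T = 35.36 — over.
Try y = 1.07 m: A³/T = 19.74 — matches.

y_c = 1.07 m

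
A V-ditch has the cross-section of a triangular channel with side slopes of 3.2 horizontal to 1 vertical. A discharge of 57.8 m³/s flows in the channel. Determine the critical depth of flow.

At critical depth, Q² T / (g A³) = 1, i.e. A³/T = Q²/g = 57.8²/9.81 = 340.6.
At y = 2.57 m: A³/T = 574 — high.
At y = 1.92 m: A³/T = 133.6 — low.
At y = 2.32 m: A³/T = 344.1 — matches.

y_c = 2.32 m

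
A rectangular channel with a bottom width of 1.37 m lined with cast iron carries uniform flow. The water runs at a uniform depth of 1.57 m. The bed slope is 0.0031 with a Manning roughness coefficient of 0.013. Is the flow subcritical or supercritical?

subcritical

Flow area A = b·y = 1.37 × 1.57 = 2.151 m². Wetted perimeter P = b + 2y = 1.37 + 2×1.57 = 4.51 m.
Hydraulic radius R = A/P = 2.151/4.51 = 0.4769 m.
V = (1/n) R^(2/3) √S = (1/0.013) × 0.4769^(2/3) × √0.0031 = 2.614 m/s. Hydraulic depth D_h = A/T = 2.151/1.37 = 1.57 m.
Froude number Fr = V/√(g·D_h) = 2.614/√(9.81×1.57) = 0.666, which is less than 1, so the flow is subcritical.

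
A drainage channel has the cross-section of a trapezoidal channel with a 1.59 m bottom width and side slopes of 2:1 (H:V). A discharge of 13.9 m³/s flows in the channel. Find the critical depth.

At critical depth, Q² T / (g A³) = 1, i.e. A³/T = Q²/g = 13.9²/9.81 = 19.7.
At y = 1.43 m: A³/T = 35.25 — too large.
At y = 1.24 m: A³/T = 19.62 — matches.

y_c = 1.24 m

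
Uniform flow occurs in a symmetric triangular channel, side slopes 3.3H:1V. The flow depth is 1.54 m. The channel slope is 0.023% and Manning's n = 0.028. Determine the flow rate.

Q = 3.46 m³/s

For a triangular section with side slope z = 3.3: A = zy² = 3.3×1.54² = 7.826 m²; P = 2y√(1+z²) = 2×1.54×3.448 = 10.62 m.
Hydraulic radius R = A/P = 7.826/10.62 = 0.7369 m.
Manning's equation: Q = (1/n) A R^(2/3) S^(1/2) = (1/0.028) × 7.826 × 0.7369^(2/3) × 0.00023^(1/2) = 3.46 m³/s.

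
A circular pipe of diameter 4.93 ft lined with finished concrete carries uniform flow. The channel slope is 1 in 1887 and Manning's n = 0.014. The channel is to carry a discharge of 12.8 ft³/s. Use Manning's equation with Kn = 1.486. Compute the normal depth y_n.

y_n = 1.64 ft

Manning's equation rearranged: A R^(2/3) = nQ / (1.486·√S) = 0.014 × 12.8 / (1.486 × √0.0005299) = 5.238.
Try y = 1.17 ft: A R^(2/3) = 2.71 — too small.
Try y = 1.79 ft: A R^(2/3) = 6.182 — too large.
Try y = 1.64 ft: A R^(2/3) = 5.24 — matches.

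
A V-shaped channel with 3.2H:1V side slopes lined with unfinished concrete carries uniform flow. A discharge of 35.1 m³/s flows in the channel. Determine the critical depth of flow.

At critical depth, Q² T / (g A³) = 1, i.e. A³/T = Q²/g = 35.1²/9.81 = 125.6.
Try y = 1.49 m: A³/T = 37.6 — short.
Try y = 2.2 m: A³/T = 263.9 — over.
Try y = 1.9 m: A³/T = 126.8 — ≈ 125.6.

y_c = 1.9 m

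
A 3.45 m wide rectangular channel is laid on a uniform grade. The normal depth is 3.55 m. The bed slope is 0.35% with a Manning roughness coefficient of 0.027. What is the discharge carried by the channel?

Flow area A = b·y = 3.45 × 3.55 = 12.25 m². Wetted perimeter P = b + 2y = 3.45 + 2×3.55 = 10.55 m.
Hydraulic radius R = A/P = 12.25/10.55 = 1.161 m.
Manning's equation: Q = (1/n) A R^(2/3) S^(1/2) = (1/0.027) × 12.25 × 1.161^(2/3) × 0.0035^(1/2) = 29.6 m³/s.

Q = 29.6 m³/s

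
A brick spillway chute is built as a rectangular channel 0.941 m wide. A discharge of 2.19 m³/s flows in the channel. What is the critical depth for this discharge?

y_c = 0.82 m

For a rectangular channel, critical depth y_c = (q²/g)^(1/3) where q = Q/b = 2.19/0.941 = 2.327 m²/s.
So y_c = (2.327²/9.81)^(1/3) = 0.82 m.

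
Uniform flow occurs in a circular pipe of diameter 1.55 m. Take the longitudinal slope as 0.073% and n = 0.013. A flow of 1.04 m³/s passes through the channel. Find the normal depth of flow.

Manning's equation rearranged: A R^(2/3) = nQ / (1·√S) = 0.013 × 1.04 / (√0.00073) = 0.5004.
Try y = 0.86 m: A R^(2/3) = 0.5958 — over.
Try y = 0.655 m: A R^(2/3) = 0.3734 — short.
Try y = 0.774 m: A R^(2/3) = 0.5004 — matches.

y_n = 0.774 m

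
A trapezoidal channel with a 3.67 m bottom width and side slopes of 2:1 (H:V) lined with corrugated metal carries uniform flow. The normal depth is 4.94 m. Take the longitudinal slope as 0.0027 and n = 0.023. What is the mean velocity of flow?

With bottom width b = 3.67 m and side slope z = 2: A = (b + zy)y = (3.67 + 2×4.94)×4.94 = 66.94 m²; P = b + 2y√(1+z²) = 3.67 + 2×4.94×2.236 = 25.76 m.
Hydraulic radius R = A/P = 66.94/25.76 = 2.598 m.
From Manning's equation, V = (1/n) R^(2/3) S^(1/2) = (1/0.023) × 2.598^(2/3) × 0.0027^(1/2) = 4.27 m/s.

V = 4.27 m/s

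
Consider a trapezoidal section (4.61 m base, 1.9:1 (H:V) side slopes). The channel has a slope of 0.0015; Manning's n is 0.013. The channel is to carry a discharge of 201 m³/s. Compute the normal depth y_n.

Manning's equation rearranged: A R^(2/3) = nQ / (1·√S) = 0.013 × 201 / (√0.0015) = 67.47.
At y = 3.12 m: A R^(2/3) = 49.11 — short.
At y = 4.49 m: A R^(2/3) = 107.8 — over.
At y = 3.62 m: A R^(2/3) = 67.4 — matches.

y_n = 3.62 m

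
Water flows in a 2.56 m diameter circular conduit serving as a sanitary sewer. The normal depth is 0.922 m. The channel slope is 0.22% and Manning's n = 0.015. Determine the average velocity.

For a circular section of diameter D = 2.56 m at depth y = 0.922 m, the central angle is θ = 2 arccos(1 − 2y/D) = 2.575 rad. Then A = (D²/8)(θ − sin θ) = 1.669 m² and P = Dθ/2 = 3.296 m.
Hydraulic radius R = A/P = 1.669/3.296 = 0.5065 m.
From Manning's equation, V = (1/n) R^(2/3) S^(1/2) = (1/0.015) × 0.5065^(2/3) × 0.0022^(1/2) = 1.99 m/s.

V = 1.99 m/s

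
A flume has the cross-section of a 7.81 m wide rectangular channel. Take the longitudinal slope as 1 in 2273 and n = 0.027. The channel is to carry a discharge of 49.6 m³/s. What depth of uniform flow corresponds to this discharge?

Manning's equation rearranged: A R^(2/3) = nQ / (1·√S) = 0.027 × 49.6 / (√0.0004399) = 63.85.
At y = 5.42 m: A R^(2/3) = 73.11 — over.
At y = 3.93 m: A R^(2/3) = 48.05 — short.
At y = 4.88 m: A R^(2/3) = 63.87 — matches.

y_n = 4.88 m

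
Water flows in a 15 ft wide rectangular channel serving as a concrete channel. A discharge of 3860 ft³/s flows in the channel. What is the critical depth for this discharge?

For a rectangular channel, critical depth y_c = (q²/g)^(1/3) where q = Q/b = 3860/15 = 257.3 ft²/s.
So y_c = (257.3²/32.2)^(1/3) = 12.7 ft.

y_c = 12.7 ft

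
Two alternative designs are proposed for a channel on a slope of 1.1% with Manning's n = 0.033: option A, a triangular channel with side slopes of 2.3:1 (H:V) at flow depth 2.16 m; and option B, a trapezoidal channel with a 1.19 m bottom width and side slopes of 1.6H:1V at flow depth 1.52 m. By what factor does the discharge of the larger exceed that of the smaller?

2.26

Channel A: For a triangular section with side slope z = 2.3: A = zy² = 2.3×2.16² = 10.73 m²; P = 2y√(1+z²) = 2×2.16×2.508 = 10.83 m. Hydraulic radius R = A/P = 10.73/10.83 = 0.9904 m. Q_A = (1/0.033)·10.73·0.9904^(2/3)·√0.011 = 33.89 m³/s.
Channel B: With bottom width b = 1.19 m and side slope z = 1.6: A = (b + zy)y = (1.19 + 1.6×1.52)×1.52 = 5.505 m²; P = b + 2y√(1+z²) = 1.19 + 2×1.52×1.887 = 6.926 m. Hydraulic radius R = A/P = 5.505/6.926 = 0.7949 m. Q_B = (1/0.033)·5.505·0.7949^(2/3)·√0.011 = 15.01 m³/s.
The larger discharge is 33.89 m³/s and the smaller is 15.01 m³/s; the ratio is 2.26.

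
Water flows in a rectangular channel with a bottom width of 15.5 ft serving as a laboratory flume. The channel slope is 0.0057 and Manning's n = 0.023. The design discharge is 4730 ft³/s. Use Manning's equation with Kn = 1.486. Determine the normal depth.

y_n = 19.9 ft

Manning's equation rearranged: A R^(2/3) = nQ / (1.486·√S) = 0.023 × 4730 / (1.486 × √0.0057) = 969.7.
Try y = 15 ft: A R^(2/3) = 689.8 — low.
Try y = 19.9 ft: A R^(2/3) = 970.1 — ≈ 969.7.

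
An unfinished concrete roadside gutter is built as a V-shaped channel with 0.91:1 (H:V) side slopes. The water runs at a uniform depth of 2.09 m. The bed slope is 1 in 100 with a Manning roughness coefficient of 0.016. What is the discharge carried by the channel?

Q = 19.6 m³/s

For a triangular section with side slope z = 0.91: A = zy² = 0.91×2.09² = 3.975 m²; P = 2y√(1+z²) = 2×2.09×1.352 = 5.652 m.
Hydraulic radius R = A/P = 3.975/5.652 = 0.7033 m.
Manning's equation: Q = (1/n) A R^(2/3) S^(1/2) = (1/0.016) × 3.975 × 0.7033^(2/3) × 0.01^(1/2) = 19.6 m³/s.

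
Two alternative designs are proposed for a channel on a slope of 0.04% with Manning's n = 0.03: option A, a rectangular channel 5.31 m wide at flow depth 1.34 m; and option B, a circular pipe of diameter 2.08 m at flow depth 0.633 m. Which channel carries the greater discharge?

channel A

Channel A: Flow area A = b·y = 5.31 × 1.34 = 7.115 m². Wetted perimeter P = b + 2y = 5.31 + 2×1.34 = 7.99 m. Hydraulic radius R = A/P = 7.115/7.99 = 0.8905 m. Q_A = (1/0.03)·7.115·0.8905^(2/3)·√0.0004 = 4.391 m³/s.
Channel B: For a circular section of diameter D = 2.08 m at depth y = 0.633 m, the central angle is θ = 2 arccos(1 − 2y/D) = 2.337 rad. Then A = (D²/8)(θ − sin θ) = 0.8745 m² and P = Dθ/2 = 2.431 m. Hydraulic radius R = A/P = 0.8745/2.431 = 0.3598 m. Q_B = (1/0.03)·0.8745·0.3598^(2/3)·√0.0004 = 0.2949 m³/s.
Q_A = 4.391 m³/s vs Q_B = 0.2949 m³/s, so channel A carries more.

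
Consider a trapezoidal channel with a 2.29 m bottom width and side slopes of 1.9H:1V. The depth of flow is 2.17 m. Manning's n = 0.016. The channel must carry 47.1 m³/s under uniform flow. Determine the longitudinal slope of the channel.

S = 0.0023

With bottom width b = 2.29 m and side slope z = 1.9: A = (b + zy)y = (2.29 + 1.9×2.17)×2.17 = 13.92 m²; P = b + 2y√(1+z²) = 2.29 + 2×2.17×2.147 = 11.61 m.
Hydraulic radius R = A/P = 13.92/11.61 = 1.199 m.
From Manning's equation, S = [nQ / (1 A R^(2/3))]² = [0.016 × 47.1 / (1 × 13.92 × 1.199^(2/3))]² = 0.0023.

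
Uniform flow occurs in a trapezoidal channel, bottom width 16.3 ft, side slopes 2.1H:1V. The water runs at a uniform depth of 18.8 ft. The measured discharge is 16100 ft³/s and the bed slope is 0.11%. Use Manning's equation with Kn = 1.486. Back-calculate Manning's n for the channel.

n = 0.015

With bottom width b = 16.3 ft and side slope z = 2.1: A = (b + zy)y = (16.3 + 2.1×18.8)×18.8 = 1049 ft²; P = b + 2y√(1+z²) = 16.3 + 2×18.8×2.326 = 103.8 ft.
Hydraulic radius R = A/P = 1049/103.8 = 10.11 ft.
Rearranging Manning's equation: n = (1.486/Q) A R^(2/3) S^(1/2) = (1.486/16100) × 1049 × 10.11^(2/3) × √0.0011 = 0.015.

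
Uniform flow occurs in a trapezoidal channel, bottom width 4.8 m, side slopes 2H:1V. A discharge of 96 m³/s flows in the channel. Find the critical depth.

y_c = 2.46 m

At critical depth, Q² T / (g A³) = 1, i.e. A³/T = Q²/g = 96²/9.81 = 939.4.
Try y = 1.73 m: A³/T = 249 — short.
Try y = 2.46 m: A³/T = 933.8 — ≈ 939.4.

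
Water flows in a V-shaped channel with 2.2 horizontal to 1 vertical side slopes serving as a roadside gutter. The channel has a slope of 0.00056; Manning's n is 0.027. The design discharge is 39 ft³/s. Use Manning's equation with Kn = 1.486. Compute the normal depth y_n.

Manning's equation rearranged: A R^(2/3) = nQ / (1.486·√S) = 0.027 × 39 / (1.486 × √0.00056) = 29.94.
Try y = 3.54 ft: A R^(2/3) = 37.89 — too large.
Try y = 2.92 ft: A R^(2/3) = 22.68 — too small.
Try y = 3.24 ft: A R^(2/3) = 29.92 — close enough.

y_n = 3.24 ft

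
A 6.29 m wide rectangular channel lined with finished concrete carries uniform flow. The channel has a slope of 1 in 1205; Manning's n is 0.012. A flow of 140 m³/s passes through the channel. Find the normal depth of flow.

y_n = 5.77 m

Manning's equation rearranged: A R^(2/3) = nQ / (1·√S) = 0.012 × 140 / (√0.0008299) = 58.32.
Trying y = 4.43 m: A R^(2/3) = 41.83 — too small.
Trying y = 5.77 m: A R^(2/3) = 58.29 — close enough.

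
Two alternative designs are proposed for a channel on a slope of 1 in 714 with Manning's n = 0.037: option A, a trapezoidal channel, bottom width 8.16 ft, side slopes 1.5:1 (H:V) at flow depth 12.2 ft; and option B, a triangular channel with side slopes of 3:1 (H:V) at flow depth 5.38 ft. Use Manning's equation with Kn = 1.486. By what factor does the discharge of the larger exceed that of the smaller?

Channel A: With bottom width b = 8.16 ft and side slope z = 1.5: A = (b + zy)y = (8.16 + 1.5×12.2)×12.2 = 322.8 ft²; P = b + 2y√(1+z²) = 8.16 + 2×12.2×1.803 = 52.15 ft. Hydraulic radius R = A/P = 322.8/52.15 = 6.19 ft. Q_A = (1.486/0.037)·322.8·6.19^(2/3)·√0.001401 = 1636 ft³/s.
Channel B: For a triangular section with side slope z = 3: A = zy² = 3×5.38² = 86.83 ft²; P = 2y√(1+z²) = 2×5.38×3.162 = 34.03 ft. Hydraulic radius R = A/P = 86.83/34.03 = 2.552 ft. Q_B = (1.486/0.037)·86.83·2.552^(2/3)·√0.001401 = 243.7 ft³/s.
The larger discharge is 1636 ft³/s and the smaller is 243.7 ft³/s; the ratio is 6.71.

6.71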